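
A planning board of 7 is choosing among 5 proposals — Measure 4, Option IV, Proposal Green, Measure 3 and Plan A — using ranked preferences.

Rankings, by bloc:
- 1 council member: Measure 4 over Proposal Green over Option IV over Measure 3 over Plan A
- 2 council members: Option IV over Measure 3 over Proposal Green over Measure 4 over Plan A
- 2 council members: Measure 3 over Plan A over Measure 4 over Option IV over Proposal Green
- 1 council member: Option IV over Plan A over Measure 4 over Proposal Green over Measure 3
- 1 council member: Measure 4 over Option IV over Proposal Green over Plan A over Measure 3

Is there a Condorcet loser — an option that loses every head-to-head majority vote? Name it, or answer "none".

Pairwise majorities:
Measure 4 vs Option IV: Measure 4 is ranked higher on 1+2+1 = 4 ballots, Option IV on 3. Measure 4 wins 4–3.
Measure 4 vs Proposal Green: Measure 4 preferred on 1+2+1+1 = 5 ballots; Measure 4 wins 5–2.
Measure 4–Measure 3: Measure 3 4–3.
Measure 4 vs Plan A: Measure 4, 4–3.
Option IV–Proposal Green: Option IV 6–1.
Option IV vs Measure 3: 1+2+1+1 = 5 for Option IV, 2 for Measure 3 — Option IV by 5–2.
Option IV vs Plan A: Option IV is ranked higher on 1+2+1+1 = 5 ballots, Plan A on 2. Option IV wins 5–2.
Proposal Green vs Measure 3: Measure 3 wins 4–3.
Proposal Green vs Plan A: Proposal Green is ranked higher on 1+2+1 = 4 ballots, Plan A on 3. Proposal Green wins 4–3.
Measure 3 vs Plan A: Measure 3 preferred on 1+2+2 = 5 ballots; Measure 3 wins 5–2.
Only Plan A has no wins; Plan A is the Condorcet loser.

Plan A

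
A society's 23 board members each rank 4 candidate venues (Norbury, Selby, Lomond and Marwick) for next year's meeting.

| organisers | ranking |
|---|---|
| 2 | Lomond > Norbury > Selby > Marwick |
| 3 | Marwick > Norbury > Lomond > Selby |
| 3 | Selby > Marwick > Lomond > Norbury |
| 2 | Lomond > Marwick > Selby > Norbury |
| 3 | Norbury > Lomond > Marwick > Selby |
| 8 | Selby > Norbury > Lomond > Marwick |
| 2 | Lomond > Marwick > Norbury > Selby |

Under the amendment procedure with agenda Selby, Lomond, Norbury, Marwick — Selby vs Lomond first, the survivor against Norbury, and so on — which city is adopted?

Round 1: Selby vs Lomond — 11–12, Lomond advances.
Round 2: Lomond vs Norbury — 9–14, Norbury advances.
Round 3: Norbury vs Marwick — 13–10, Norbury advances.
The agenda winner is Norbury.

Norbury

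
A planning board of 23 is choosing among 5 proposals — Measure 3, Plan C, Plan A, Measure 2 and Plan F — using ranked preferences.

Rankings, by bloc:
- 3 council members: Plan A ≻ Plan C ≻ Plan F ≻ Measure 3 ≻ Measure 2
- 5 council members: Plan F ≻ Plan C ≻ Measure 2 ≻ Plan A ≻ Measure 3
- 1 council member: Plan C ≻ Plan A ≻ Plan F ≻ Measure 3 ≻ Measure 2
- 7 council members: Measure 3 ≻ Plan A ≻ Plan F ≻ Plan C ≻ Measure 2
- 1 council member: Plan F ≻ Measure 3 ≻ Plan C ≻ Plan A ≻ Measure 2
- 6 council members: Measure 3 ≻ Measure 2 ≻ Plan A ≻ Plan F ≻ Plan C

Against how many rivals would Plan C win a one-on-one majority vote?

Plan C against each rival (23 council members):
Plan C vs Measure 3: Measure 3 wins 14–9.
Plan C vs Plan A: 5+1+1 = 7 for Plan C, 16 for Plan A — Plan A by 16–7.
Plan C–Measure 2: Plan C 17–6.
Plan C vs Plan F: 4 to 19, Plan F.
Plan C beats Measure 2; loses to Measure 3, Plan A, Plan F — 1 pairwise win.

1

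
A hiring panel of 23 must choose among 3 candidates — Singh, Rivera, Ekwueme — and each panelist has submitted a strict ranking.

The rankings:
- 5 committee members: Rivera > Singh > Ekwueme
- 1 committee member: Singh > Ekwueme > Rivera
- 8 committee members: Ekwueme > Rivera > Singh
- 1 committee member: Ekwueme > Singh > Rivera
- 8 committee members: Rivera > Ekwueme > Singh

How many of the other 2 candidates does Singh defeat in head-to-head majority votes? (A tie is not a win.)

Singh against each rival (23 committee members):
Singh–Rivera: Rivera 21–2.
Singh vs Ekwueme: 6 to 17, Ekwueme.
Singh beats no one; loses to Rivera, Ekwueme — 0 pairwise wins.

0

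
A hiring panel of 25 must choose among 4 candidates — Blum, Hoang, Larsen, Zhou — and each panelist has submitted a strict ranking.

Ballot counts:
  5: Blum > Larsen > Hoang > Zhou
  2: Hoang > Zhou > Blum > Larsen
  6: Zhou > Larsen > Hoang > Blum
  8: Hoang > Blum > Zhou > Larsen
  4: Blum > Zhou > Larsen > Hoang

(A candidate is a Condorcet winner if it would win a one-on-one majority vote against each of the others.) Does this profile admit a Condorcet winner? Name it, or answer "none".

Pairwise majorities:
Blum vs Hoang: Blum is ranked higher on 5+4 = 9 ballots, Hoang on 16. Hoang wins 16–9.
Blum vs Larsen: 5+2+8+4 = 19 for Blum, 6 for Larsen — Blum by 19–6.
Blum vs Zhou: 17 to 8, Blum.
Hoang vs Larsen: Hoang preferred on 2+8 = 10 ballots; Larsen wins 15–10.
Hoang vs Zhou: Hoang preferred on 5+2+8 = 15 ballots; Hoang wins 15–10.
Larsen vs Zhou: 5 for Larsen, 20 for Zhou — Zhou by 20–5.
Each candidate drops at least one matchup (Blum loses to Hoang; Hoang loses to Larsen; Larsen loses to Blum; Zhou loses to Blum); the cycle Blum → Larsen → Hoang → Blum rules out a Condorcet winner.

none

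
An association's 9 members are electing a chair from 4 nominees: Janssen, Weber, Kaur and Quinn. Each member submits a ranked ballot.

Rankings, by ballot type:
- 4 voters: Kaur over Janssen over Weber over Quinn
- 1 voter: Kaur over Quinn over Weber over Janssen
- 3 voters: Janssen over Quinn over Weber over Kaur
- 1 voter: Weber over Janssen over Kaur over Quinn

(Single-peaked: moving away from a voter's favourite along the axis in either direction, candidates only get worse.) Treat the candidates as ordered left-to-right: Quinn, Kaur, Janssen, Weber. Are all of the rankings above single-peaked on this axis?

Axis positions: Quinn=1, Kaur=2, Janssen=3, Weber=4.
Ballot type 1 (peak Kaur at position 2): ranking walks positions 2-3-4-1, expanding outward from the peak — single-peaked.
Ballot type 2: ranking walks positions 2-1-4-3; Weber is ranked above Janssen even though Janssen lies between Weber and the peak Kaur on the axis — preferences dip and rise again. Not single-peaked.
Ballot type 3: ranking walks positions 3-1-4-2; Quinn is ranked above Kaur even though Kaur lies between Quinn and the peak Janssen on the axis — preferences dip and rise again. Not single-peaked.
Ballot type 4 (peak Weber at position 4): ranking walks positions 4-3-2-1, expanding outward from the peak — single-peaked.
Ballot type 2 violates single-peakedness, so the profile is not single-peaked on this axis.

no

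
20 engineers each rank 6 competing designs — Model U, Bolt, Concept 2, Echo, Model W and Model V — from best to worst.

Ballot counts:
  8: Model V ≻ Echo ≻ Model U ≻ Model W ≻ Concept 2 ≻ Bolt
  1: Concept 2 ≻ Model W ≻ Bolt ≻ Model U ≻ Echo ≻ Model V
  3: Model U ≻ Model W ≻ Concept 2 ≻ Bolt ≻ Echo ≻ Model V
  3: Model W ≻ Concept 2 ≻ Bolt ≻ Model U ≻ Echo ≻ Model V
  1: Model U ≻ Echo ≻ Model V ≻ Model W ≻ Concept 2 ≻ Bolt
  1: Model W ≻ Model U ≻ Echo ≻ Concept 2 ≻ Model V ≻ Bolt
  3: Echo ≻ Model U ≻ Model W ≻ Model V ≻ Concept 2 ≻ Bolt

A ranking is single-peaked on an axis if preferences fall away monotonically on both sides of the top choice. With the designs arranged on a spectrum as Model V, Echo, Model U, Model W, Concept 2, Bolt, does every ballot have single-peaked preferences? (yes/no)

yes

Axis positions: Model V=1, Echo=2, Model U=3, Model W=4, Concept 2=5, Bolt=6.
Group 1 (peak Model V at position 1): ranking walks positions 1-2-3-4-5-6, expanding outward from the peak — single-peaked.
Group 2 (peak Concept 2 at position 5): ranking walks positions 5-4-6-3-2-1, expanding outward from the peak — single-peaked.
Group 3 (peak Model U at position 3): ranking walks positions 3-4-5-6-2-1, expanding outward from the peak — single-peaked.
Group 4 (peak Model W at position 4): ranking walks positions 4-5-6-3-2-1, expanding outward from the peak — single-peaked.
Group 5 (peak Model U at position 3): ranking walks positions 3-2-1-4-5-6, expanding outward from the peak — single-peaked.
Group 6 (peak Model W at position 4): ranking walks positions 4-3-2-5-1-6, expanding outward from the peak — single-peaked.
Group 7 (peak Echo at position 2): ranking walks positions 2-3-4-1-5-6, expanding outward from the peak — single-peaked.
Every ranking is single-peaked on this axis.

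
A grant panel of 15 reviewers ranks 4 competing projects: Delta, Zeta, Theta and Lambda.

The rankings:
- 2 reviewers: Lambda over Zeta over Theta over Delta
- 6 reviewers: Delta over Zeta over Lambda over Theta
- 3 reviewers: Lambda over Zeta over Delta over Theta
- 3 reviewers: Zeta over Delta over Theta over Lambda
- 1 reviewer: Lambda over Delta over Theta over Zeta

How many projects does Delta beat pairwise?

2

Delta against each rival (15 reviewers):
Delta vs Zeta: Delta is ranked higher on 6+1 = 7 ballots, Zeta on 8. Zeta wins 8–7.
Delta vs Theta: Delta preferred on 6+3+3+1 = 13 ballots; Delta wins 13–2.
Delta vs Lambda: Delta is ranked higher on 6+3 = 9 ballots, Lambda on 6. Delta wins 9–6.
Delta beats Theta, Lambda; loses to Zeta — 2 pairwise wins.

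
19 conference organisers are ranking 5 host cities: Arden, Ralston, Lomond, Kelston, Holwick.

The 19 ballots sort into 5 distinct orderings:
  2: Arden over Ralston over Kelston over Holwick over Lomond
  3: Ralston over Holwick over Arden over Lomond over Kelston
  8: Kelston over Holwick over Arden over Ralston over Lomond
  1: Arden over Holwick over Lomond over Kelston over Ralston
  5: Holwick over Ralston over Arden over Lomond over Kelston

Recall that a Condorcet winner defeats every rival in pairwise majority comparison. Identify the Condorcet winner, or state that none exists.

Pairwise majorities:
Arden–Ralston: Arden 11–8.
Arden vs Lomond: Arden, 19–0.
Arden vs Kelston: Arden, 11–8.
Arden vs Holwick: Holwick, 16–3.
Ralston–Lomond: Ralston 18–1.
Ralston vs Kelston: Ralston wins 10–9.
Ralston vs Holwick: Holwick wins 14–5.
Lomond vs Kelston: Kelston wins 10–9.
Lomond vs Holwick: Holwick wins 19–0.
Kelston–Holwick: Kelston 10–9.
No city is unbeaten: Arden loses to Holwick; Ralston loses to Arden; Lomond loses to Arden; Kelston loses to Arden; Holwick loses to Kelston. In particular Arden > Kelston > Holwick > Arden is a majority cycle — no Condorcet winner exists.

none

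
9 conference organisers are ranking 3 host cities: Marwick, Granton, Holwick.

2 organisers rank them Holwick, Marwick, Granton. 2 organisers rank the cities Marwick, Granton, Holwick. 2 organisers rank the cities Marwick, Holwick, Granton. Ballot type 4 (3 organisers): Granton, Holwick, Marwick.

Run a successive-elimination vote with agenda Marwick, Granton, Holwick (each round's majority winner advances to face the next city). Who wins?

Round 1: Marwick vs Granton — 6–3, Marwick advances.
Round 2: Marwick vs Holwick — 4–5, Holwick advances.
The agenda winner is Holwick.

Holwick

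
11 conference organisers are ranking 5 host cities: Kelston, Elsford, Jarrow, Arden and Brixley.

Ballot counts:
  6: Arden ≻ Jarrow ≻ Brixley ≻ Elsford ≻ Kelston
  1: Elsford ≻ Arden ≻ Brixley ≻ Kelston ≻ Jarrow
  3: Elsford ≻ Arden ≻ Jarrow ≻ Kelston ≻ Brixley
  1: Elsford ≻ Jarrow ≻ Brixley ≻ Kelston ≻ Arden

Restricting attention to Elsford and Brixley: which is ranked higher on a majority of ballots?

Ballots ranking Elsford above Brixley: 1 + 3 + 1 = 5.
Ballots ranking Brixley above Elsford: 11 − 5 = 6.
Brixley wins the head-to-head 6–5.

Brixley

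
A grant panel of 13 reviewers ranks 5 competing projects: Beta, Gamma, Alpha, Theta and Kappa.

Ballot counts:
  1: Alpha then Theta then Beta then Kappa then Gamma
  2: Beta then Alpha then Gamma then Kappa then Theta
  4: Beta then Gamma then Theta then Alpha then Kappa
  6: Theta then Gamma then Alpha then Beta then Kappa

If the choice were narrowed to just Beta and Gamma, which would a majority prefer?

Ballots ranking Beta above Gamma: 1 + 2 + 4 = 7.
Ballots ranking Gamma above Beta: 13 − 7 = 6.
Beta wins the head-to-head 7–6.

Beta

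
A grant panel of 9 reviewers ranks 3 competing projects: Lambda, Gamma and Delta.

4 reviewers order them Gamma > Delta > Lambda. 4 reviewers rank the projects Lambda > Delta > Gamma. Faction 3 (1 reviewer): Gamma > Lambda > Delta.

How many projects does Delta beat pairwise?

Delta against each rival (9 reviewers):
Delta–Lambda: Lambda 5–4.
Delta vs Gamma: 4 for Delta, 5 for Gamma — Gamma by 5–4.
Delta beats no one; loses to Lambda, Gamma — 0 pairwise wins.

0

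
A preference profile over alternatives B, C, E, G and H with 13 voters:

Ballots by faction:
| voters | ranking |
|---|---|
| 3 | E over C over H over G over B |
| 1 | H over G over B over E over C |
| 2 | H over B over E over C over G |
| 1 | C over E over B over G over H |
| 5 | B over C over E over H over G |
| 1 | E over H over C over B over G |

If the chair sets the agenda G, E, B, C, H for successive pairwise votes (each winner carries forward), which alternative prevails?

H

Round 1: G vs E — 1–12, E advances.
Round 2: E vs B — 5–8, B advances.
Round 3: B vs C — 8–5, B advances.
Round 4: B vs H — 6–7, H advances.
The agenda winner is H.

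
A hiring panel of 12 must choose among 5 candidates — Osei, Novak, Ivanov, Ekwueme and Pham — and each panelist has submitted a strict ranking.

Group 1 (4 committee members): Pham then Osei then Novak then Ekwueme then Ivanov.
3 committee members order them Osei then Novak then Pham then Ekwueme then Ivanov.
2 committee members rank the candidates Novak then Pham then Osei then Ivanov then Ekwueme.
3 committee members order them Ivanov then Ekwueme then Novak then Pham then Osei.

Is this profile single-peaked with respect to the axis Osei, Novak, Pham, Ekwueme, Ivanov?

no

Axis positions: Osei=1, Novak=2, Pham=3, Ekwueme=4, Ivanov=5.
Group 1: ranking walks positions 3-1-2-4-5; Osei is ranked above Novak even though Novak lies between Osei and the peak Pham on the axis — preferences dip and rise again. Not single-peaked.
Group 2 (peak Osei at position 1): ranking walks positions 1-2-3-4-5, expanding outward from the peak — single-peaked.
Group 3: ranking walks positions 2-3-1-5-4; Ivanov is ranked above Ekwueme even though Ekwueme lies between Ivanov and the peak Novak on the axis — preferences dip and rise again. Not single-peaked.
Group 4: ranking walks positions 5-4-2-3-1; Novak is ranked above Pham even though Pham lies between Novak and the peak Ivanov on the axis — preferences dip and rise again. Not single-peaked.
Group 1 violates single-peakedness, so the profile is not single-peaked on this axis.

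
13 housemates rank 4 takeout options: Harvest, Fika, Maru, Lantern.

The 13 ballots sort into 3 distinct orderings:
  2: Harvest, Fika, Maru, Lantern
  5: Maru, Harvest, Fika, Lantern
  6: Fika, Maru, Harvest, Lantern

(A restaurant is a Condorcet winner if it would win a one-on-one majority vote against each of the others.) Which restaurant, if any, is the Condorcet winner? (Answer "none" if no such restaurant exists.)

Check each pair by majority over 13 ballots:
Harvest–Fika: Harvest 7–6.
Harvest–Maru: Maru 11–2.
Harvest–Lantern: Harvest 13–0.
Fika vs Maru: Fika wins 8–5.
Fika–Lantern: Fika 13–0.
Maru–Lantern: Maru 13–0.
Every restaurant loses at least once (Harvest loses to Maru; Fika loses to Harvest; Maru loses to Fika; Lantern loses to Harvest). The majority relation contains the cycle Harvest → Fika → Maru → Harvest, so there is no Condorcet winner.

none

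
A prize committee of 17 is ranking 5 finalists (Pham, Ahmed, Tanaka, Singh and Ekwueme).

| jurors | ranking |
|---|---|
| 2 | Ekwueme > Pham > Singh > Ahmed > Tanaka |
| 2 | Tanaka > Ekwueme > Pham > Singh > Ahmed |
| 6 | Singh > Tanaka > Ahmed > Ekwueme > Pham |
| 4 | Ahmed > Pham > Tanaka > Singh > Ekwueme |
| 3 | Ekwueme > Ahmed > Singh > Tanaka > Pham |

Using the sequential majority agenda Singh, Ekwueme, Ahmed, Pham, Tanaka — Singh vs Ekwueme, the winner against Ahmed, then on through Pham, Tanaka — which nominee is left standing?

Round 1: Singh vs Ekwueme — 10–7, Singh advances.
Round 2: Singh vs Ahmed — 10–7, Singh advances.
Round 3: Singh vs Pham — 9–8, Singh advances.
Round 4: Singh vs Tanaka — 11–6, Singh advances.
The agenda winner is Singh.

Singh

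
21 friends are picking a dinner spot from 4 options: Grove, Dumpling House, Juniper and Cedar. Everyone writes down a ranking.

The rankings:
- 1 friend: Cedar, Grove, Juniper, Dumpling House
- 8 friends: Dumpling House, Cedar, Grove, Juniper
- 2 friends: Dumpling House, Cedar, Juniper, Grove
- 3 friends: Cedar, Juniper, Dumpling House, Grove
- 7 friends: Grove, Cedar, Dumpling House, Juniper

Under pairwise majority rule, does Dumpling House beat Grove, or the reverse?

Ballots ranking Dumpling House above Grove: 8 + 2 + 3 = 13.
Ballots ranking Grove above Dumpling House: 21 − 13 = 8.
Dumpling House wins the head-to-head 13–8.

Dumpling House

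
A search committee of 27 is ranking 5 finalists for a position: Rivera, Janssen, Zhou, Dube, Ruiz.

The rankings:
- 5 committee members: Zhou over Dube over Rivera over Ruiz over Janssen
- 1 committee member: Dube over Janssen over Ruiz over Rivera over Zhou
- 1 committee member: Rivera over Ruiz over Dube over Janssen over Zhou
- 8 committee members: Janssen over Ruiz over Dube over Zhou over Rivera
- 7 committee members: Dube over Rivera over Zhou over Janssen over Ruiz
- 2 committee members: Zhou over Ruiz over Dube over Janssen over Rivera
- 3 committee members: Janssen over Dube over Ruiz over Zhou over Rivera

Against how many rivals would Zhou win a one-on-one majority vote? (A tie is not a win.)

Zhou against each rival (27 committee members):
Zhou vs Rivera: Zhou wins 18–9.
Zhou vs Janssen: Zhou is ranked higher on 5+7+2 = 14 ballots, Janssen on 13. Zhou wins 14–13.
Zhou vs Dube: Dube, 20–7.
Zhou–Ruiz: Zhou 14–13.
Zhou beats Rivera, Janssen, Ruiz; loses to Dube — 3 pairwise wins.

3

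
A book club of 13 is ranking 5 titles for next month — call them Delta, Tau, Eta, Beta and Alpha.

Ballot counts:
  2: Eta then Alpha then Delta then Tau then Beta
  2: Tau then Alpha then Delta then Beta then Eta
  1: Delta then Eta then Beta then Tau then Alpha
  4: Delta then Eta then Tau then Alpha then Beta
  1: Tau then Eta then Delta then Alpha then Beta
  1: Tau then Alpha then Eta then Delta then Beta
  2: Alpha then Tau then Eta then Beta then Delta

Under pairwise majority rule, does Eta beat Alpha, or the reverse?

Eta

Ballots ranking Eta above Alpha: 2 + 1 + 4 + 1 = 8.
Ballots ranking Alpha above Eta: 13 − 8 = 5.
Eta wins the head-to-head 8–5.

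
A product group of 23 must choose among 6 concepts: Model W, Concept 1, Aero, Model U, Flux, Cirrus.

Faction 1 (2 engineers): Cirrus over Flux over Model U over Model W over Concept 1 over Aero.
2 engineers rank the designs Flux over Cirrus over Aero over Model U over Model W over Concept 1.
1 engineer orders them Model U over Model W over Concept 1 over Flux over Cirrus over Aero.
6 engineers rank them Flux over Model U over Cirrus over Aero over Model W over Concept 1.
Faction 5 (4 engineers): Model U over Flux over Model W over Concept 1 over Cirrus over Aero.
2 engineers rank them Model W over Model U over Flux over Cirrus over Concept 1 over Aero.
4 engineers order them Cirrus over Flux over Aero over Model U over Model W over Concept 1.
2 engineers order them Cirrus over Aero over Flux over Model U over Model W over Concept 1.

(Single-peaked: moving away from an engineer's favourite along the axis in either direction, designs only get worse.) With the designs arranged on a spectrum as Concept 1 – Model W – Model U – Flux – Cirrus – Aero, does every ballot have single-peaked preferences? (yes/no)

yes

Axis positions: Concept 1=1, Model W=2, Model U=3, Flux=4, Cirrus=5, Aero=6.
Faction 1 (peak Cirrus at position 5): ranking walks positions 5-4-3-2-1-6, expanding outward from the peak — single-peaked.
Faction 2 (peak Flux at position 4): ranking walks positions 4-5-6-3-2-1, expanding outward from the peak — single-peaked.
Faction 3 (peak Model U at position 3): ranking walks positions 3-2-1-4-5-6, expanding outward from the peak — single-peaked.
Faction 4 (peak Flux at position 4): ranking walks positions 4-3-5-6-2-1, expanding outward from the peak — single-peaked.
Faction 5 (peak Model U at position 3): ranking walks positions 3-4-2-1-5-6, expanding outward from the peak — single-peaked.
Faction 6 (peak Model W at position 2): ranking walks positions 2-3-4-5-1-6, expanding outward from the peak — single-peaked.
Faction 7 (peak Cirrus at position 5): ranking walks positions 5-4-6-3-2-1, expanding outward from the peak — single-peaked.
Faction 8 (peak Cirrus at position 5): ranking walks positions 5-6-4-3-2-1, expanding outward from the peak — single-peaked.
Every ranking is single-peaked on this axis.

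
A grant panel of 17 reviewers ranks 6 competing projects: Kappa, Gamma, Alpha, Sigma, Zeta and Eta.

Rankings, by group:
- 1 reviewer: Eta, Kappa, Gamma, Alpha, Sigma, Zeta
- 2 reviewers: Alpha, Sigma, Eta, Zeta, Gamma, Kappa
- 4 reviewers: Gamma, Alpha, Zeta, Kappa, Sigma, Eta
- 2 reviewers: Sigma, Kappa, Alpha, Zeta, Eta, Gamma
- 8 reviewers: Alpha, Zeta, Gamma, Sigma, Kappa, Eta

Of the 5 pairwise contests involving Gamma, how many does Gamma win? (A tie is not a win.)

Gamma against each rival (17 reviewers):
Gamma vs Kappa: 14 to 3, Gamma.
Gamma vs Alpha: Gamma preferred on 1+4 = 5 ballots; Alpha wins 12–5.
Gamma–Sigma: Gamma 13–4.
Gamma vs Zeta: Zeta wins 12–5.
Gamma vs Eta: Gamma preferred on 4+8 = 12 ballots; Gamma wins 12–5.
Gamma beats Kappa, Sigma, Eta; loses to Alpha, Zeta — 3 pairwise wins.

3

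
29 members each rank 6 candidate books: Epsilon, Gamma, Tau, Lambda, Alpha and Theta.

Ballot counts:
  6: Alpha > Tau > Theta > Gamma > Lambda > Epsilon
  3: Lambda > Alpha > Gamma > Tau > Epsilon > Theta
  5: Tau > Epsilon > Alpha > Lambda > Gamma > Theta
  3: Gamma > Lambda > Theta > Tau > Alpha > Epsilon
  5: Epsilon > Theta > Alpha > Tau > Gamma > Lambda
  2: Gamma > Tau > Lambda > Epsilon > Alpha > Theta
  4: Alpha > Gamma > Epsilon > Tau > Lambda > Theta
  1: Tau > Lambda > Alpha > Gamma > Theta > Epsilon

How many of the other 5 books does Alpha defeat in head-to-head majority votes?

5

Alpha against each rival (29 members):
Alpha vs Epsilon: 6+3+3+4+1 = 17 for Alpha, 12 for Epsilon — Alpha by 17–12.
Alpha vs Gamma: Alpha, 24–5.
Alpha vs Tau: 6+3+5+4 = 18 for Alpha, 11 for Tau — Alpha by 18–11.
Alpha vs Lambda: 6+5+5+4 = 20 for Alpha, 9 for Lambda — Alpha by 20–9.
Alpha vs Theta: Alpha, 21–8.
Alpha beats Epsilon, Gamma, Tau, Lambda, Theta — 5 pairwise wins.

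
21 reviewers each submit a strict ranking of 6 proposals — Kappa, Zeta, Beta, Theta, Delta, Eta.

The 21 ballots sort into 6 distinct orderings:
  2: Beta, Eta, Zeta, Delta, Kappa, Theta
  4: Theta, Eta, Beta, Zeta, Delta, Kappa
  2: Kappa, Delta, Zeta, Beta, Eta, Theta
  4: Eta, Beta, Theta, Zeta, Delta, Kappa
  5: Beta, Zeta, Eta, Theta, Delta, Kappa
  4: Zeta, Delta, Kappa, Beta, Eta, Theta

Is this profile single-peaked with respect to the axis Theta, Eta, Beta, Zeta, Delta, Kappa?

yes

Axis positions: Theta=1, Eta=2, Beta=3, Zeta=4, Delta=5, Kappa=6.
Faction 1 (peak Beta at position 3): ranking walks positions 3-2-4-5-6-1, expanding outward from the peak — single-peaked.
Faction 2 (peak Theta at position 1): ranking walks positions 1-2-3-4-5-6, expanding outward from the peak — single-peaked.
Faction 3 (peak Kappa at position 6): ranking walks positions 6-5-4-3-2-1, expanding outward from the peak — single-peaked.
Faction 4 (peak Eta at position 2): ranking walks positions 2-3-1-4-5-6, expanding outward from the peak — single-peaked.
Faction 5 (peak Beta at position 3): ranking walks positions 3-4-2-1-5-6, expanding outward from the peak — single-peaked.
Faction 6 (peak Zeta at position 4): ranking walks positions 4-5-6-3-2-1, expanding outward from the peak — single-peaked.
Every ranking is single-peaked on this axis.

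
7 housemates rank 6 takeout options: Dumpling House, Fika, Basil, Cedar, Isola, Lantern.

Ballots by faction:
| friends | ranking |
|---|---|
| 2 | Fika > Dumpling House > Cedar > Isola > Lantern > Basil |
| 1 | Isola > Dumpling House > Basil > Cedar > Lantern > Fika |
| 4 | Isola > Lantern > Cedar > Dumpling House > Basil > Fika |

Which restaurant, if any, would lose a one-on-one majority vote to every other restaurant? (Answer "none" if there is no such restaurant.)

Fika

Head-to-head results (7 friends):
Dumpling House–Fika: Dumpling House 5–2.
Dumpling House vs Basil: Dumpling House, 7–0.
Dumpling House–Cedar: Cedar 4–3.
Dumpling House vs Isola: Isola, 5–2.
Dumpling House vs Lantern: Dumpling House is ranked higher on 2+1 = 3 ballots, Lantern on 4. Lantern wins 4–3.
Fika vs Basil: 2 for Fika, 5 for Basil — Basil by 5–2.
Fika vs Cedar: Cedar wins 5–2.
Fika–Isola: Isola 5–2.
Fika vs Lantern: 2 for Fika, 5 for Lantern — Lantern by 5–2.
Basil vs Cedar: Basil preferred on 1 ballot; Cedar wins 6–1.
Basil vs Isola: Isola wins 7–0.
Basil vs Lantern: Basil preferred on 1 ballot; Lantern wins 6–1.
Cedar vs Isola: Cedar preferred on 2 ballots; Isola wins 5–2.
Cedar vs Lantern: Cedar preferred on 2+1 = 3 ballots; Lantern wins 4–3.
Isola vs Lantern: Isola wins 7–0.
Fika is beaten in every head-to-head and is the Condorcet loser.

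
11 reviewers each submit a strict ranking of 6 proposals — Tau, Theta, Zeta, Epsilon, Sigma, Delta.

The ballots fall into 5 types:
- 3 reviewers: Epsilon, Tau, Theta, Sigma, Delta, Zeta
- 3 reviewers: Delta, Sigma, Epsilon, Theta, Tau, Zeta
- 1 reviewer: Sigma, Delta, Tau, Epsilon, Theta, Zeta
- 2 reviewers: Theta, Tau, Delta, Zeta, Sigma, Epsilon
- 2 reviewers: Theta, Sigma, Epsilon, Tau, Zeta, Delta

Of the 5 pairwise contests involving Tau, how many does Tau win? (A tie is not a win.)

2

Tau against each rival (11 reviewers):
Tau vs Theta: 4 to 7, Theta.
Tau vs Zeta: 3+3+1+2+2 = 11 for Tau, 0 for Zeta — Tau by 11–0.
Tau vs Epsilon: Epsilon, 8–3.
Tau vs Sigma: Sigma, 6–5.
Tau vs Delta: Tau preferred on 3+2+2 = 7 ballots; Tau wins 7–4.
Tau beats Zeta, Delta; loses to Theta, Epsilon, Sigma — 2 pairwise wins.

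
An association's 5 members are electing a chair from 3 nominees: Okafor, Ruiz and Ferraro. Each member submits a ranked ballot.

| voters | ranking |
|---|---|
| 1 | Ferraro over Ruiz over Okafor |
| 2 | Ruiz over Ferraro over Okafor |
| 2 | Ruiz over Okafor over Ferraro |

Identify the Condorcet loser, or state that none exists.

Okafor

Head-to-head results (5 voters):
Okafor vs Ruiz: 0 for Okafor, 5 for Ruiz — Ruiz by 5–0.
Okafor vs Ferraro: Okafor is ranked higher on 2 ballots, Ferraro on 3. Ferraro wins 3–2.
Ruiz vs Ferraro: 4 to 1, Ruiz.
Only Okafor has no wins; Okafor is the Condorcet loser.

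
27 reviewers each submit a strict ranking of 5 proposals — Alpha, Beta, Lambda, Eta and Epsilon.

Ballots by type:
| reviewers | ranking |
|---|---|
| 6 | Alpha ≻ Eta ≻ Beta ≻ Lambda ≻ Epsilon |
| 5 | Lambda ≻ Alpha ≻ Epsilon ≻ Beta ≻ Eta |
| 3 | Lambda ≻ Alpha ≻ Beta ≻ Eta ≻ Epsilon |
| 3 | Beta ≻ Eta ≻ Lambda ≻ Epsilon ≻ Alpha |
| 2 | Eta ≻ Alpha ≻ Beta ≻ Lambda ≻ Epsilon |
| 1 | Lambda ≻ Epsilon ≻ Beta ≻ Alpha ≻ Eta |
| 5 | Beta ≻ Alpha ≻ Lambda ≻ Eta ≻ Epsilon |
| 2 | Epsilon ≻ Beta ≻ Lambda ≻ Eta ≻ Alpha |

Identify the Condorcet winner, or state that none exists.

none

Check each pair by majority over 27 ballots:
Alpha vs Beta: Alpha preferred on 6+5+3+2 = 16 ballots; Alpha wins 16–11.
Alpha vs Lambda: Lambda wins 14–13.
Alpha vs Eta: Alpha wins 20–7.
Alpha–Epsilon: Alpha 21–6.
Beta–Lambda: Beta 18–9.
Beta vs Eta: Beta wins 19–8.
Beta vs Epsilon: Beta is ranked higher on 6+3+3+2+5 = 19 ballots, Epsilon on 8. Beta wins 19–8.
Lambda vs Eta: Lambda wins 16–11.
Lambda vs Epsilon: 25 to 2, Lambda.
Eta vs Epsilon: Eta preferred on 6+3+3+2+5 = 19 ballots; Eta wins 19–8.
Each project drops at least one matchup (Alpha loses to Lambda; Beta loses to Alpha; Lambda loses to Beta; Eta loses to Alpha; Epsilon loses to Alpha); the cycle Alpha beats Beta beats Lambda beats Alpha rules out a Condorcet winner.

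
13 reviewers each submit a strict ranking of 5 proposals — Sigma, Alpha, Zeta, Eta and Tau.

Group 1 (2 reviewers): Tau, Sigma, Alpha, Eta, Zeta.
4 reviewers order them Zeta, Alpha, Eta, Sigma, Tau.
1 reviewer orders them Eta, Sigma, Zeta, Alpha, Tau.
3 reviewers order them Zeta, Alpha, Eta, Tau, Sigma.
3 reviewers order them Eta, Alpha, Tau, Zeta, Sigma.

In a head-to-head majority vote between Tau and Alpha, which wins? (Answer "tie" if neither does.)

Alpha

Ballots ranking Tau above Alpha: 2.
Ballots ranking Alpha above Tau: 13 − 2 = 11.
Alpha wins the head-to-head 11–2.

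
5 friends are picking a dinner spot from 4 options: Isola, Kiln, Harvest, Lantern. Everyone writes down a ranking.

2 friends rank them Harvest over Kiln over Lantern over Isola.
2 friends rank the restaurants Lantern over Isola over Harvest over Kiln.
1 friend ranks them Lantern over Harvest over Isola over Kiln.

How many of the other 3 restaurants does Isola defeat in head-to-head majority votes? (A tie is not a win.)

Isola against each rival (5 friends):
Isola vs Kiln: Isola wins 3–2.
Isola vs Harvest: Isola preferred on 2 ballots; Harvest wins 3–2.
Isola vs Lantern: 0 for Isola, 5 for Lantern — Lantern by 5–0.
Isola beats Kiln; loses to Harvest, Lantern — 1 pairwise win.

1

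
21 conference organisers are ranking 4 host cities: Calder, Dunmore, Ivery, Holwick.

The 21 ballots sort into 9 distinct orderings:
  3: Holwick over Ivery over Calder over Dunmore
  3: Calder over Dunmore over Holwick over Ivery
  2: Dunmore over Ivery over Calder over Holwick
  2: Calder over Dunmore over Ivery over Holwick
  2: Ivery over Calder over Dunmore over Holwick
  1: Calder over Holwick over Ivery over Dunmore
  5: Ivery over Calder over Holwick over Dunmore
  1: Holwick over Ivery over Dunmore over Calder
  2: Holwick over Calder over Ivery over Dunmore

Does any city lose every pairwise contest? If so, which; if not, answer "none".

Dunmore

Pairwise majorities:
Calder vs Dunmore: Calder, 18–3.
Calder vs Ivery: Calder preferred on 3+2+1+2 = 8 ballots; Ivery wins 13–8.
Calder vs Holwick: Calder, 15–6.
Dunmore vs Ivery: Dunmore preferred on 3+2+2 = 7 ballots; Ivery wins 14–7.
Dunmore vs Holwick: Holwick wins 12–9.
Ivery vs Holwick: 11 to 10, Ivery.
Dunmore is beaten in every head-to-head and is the Condorcet loser.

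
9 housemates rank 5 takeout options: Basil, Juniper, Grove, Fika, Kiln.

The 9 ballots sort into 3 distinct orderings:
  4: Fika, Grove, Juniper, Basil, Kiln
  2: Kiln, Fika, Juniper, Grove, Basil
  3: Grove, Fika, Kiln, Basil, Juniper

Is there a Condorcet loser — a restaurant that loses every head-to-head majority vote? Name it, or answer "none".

Pairwise majorities:
Basil vs Juniper: 3 to 6, Juniper.
Basil vs Grove: 0 for Basil, 9 for Grove — Grove by 9–0.
Basil vs Fika: Fika wins 9–0.
Basil vs Kiln: Kiln, 5–4.
Juniper vs Grove: Juniper preferred on 2 ballots; Grove wins 7–2.
Juniper–Fika: Fika 9–0.
Juniper vs Kiln: Kiln wins 5–4.
Grove vs Fika: 3 to 6, Fika.
Grove vs Kiln: Grove preferred on 4+3 = 7 ballots; Grove wins 7–2.
Fika vs Kiln: Fika is ranked higher on 4+3 = 7 ballots, Kiln on 2. Fika wins 7–2.
Basil loses to every other restaurant — it is the Condorcet loser.

Basil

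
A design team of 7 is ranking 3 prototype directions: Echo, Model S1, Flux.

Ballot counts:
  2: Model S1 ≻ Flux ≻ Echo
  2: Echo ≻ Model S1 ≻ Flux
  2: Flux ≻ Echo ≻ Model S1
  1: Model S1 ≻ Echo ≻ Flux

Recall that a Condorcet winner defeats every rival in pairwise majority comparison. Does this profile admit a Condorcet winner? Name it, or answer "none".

Check each pair by majority over 7 ballots:
Echo vs Model S1: Echo, 4–3.
Echo vs Flux: Echo preferred on 2+1 = 3 ballots; Flux wins 4–3.
Model S1 vs Flux: Model S1, 5–2.
Each design drops at least one matchup (Echo loses to Flux; Model S1 loses to Echo; Flux loses to Model S1); the cycle Echo beats Model S1 beats Flux beats Echo rules out a Condorcet winner.

none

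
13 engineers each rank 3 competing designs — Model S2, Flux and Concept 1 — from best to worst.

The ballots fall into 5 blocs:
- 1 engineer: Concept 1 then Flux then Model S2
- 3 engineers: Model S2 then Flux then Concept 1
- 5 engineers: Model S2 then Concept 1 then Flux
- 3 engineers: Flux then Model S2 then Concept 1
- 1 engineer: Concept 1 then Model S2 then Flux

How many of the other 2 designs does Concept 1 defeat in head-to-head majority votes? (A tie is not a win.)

Concept 1 against each rival (13 engineers):
Concept 1 vs Model S2: Concept 1 preferred on 1+1 = 2 ballots; Model S2 wins 11–2.
Concept 1–Flux: Concept 1 7–6.
Concept 1 beats Flux; loses to Model S2 — 1 pairwise win.

1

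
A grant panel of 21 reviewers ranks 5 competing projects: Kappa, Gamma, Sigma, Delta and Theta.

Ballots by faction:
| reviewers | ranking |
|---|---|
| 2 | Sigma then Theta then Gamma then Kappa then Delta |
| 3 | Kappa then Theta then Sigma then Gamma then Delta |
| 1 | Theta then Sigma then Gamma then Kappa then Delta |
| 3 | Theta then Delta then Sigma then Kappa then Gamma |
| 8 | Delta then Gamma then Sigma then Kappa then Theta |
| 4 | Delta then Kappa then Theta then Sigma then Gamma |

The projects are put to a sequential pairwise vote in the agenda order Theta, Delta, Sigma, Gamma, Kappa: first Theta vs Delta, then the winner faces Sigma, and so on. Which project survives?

Round 1: Theta vs Delta — 9–12, Delta advances.
Round 2: Delta vs Sigma — 15–6, Delta advances.
Round 3: Delta vs Gamma — 15–6, Delta advances.
Round 4: Delta vs Kappa — 15–6, Delta advances.
The agenda winner is Delta.

Delta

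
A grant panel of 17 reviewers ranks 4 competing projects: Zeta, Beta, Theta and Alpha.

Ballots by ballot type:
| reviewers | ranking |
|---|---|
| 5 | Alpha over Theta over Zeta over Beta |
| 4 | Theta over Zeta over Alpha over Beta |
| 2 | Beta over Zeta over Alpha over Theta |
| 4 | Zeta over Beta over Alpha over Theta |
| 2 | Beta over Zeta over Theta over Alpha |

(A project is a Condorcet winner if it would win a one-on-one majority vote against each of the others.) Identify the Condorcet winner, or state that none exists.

none

Head-to-head results (17 reviewers):
Zeta–Beta: Zeta 13–4.
Zeta vs Theta: Theta, 9–8.
Zeta–Alpha: Zeta 12–5.
Beta vs Theta: Theta wins 9–8.
Beta–Alpha: Alpha 9–8.
Theta–Alpha: Alpha 11–6.
Each project drops at least one matchup (Zeta loses to Theta; Beta loses to Zeta; Theta loses to Alpha; Alpha loses to Zeta); the cycle Zeta → Alpha → Theta → Zeta rules out a Condorcet winner.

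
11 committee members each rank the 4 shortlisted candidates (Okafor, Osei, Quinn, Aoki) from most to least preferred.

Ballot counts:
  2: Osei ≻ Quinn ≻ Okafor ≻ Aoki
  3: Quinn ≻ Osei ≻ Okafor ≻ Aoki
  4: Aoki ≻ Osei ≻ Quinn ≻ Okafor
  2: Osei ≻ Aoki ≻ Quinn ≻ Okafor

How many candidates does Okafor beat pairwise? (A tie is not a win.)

Okafor against each rival (11 committee members):
Okafor vs Osei: Osei wins 11–0.
Okafor vs Quinn: 0 for Okafor, 11 for Quinn — Quinn by 11–0.
Okafor vs Aoki: Okafor preferred on 2+3 = 5 ballots; Aoki wins 6–5.
Okafor beats no one; loses to Osei, Quinn, Aoki — 0 pairwise wins.

0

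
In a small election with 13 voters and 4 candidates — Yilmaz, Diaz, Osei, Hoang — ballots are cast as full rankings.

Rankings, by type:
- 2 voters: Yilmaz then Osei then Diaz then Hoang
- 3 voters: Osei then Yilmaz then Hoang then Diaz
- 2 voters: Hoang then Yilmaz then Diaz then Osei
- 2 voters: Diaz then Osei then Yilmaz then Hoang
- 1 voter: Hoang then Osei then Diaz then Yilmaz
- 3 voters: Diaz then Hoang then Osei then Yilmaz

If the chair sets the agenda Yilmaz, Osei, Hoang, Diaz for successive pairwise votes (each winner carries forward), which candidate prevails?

Round 1: Yilmaz vs Osei — 4–9, Osei advances.
Round 2: Osei vs Hoang — 7–6, Osei advances.
Round 3: Osei vs Diaz — 6–7, Diaz advances.
The agenda winner is Diaz.

Diaz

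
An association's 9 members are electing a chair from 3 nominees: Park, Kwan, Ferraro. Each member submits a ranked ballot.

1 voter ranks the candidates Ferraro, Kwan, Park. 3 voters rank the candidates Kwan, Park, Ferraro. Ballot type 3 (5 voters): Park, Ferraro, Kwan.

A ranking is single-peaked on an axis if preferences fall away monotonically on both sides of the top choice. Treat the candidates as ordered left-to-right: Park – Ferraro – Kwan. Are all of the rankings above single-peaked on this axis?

no

Axis positions: Park=1, Ferraro=2, Kwan=3.
Ballot type 1 (peak Ferraro at position 2): ranking walks positions 2-3-1, expanding outward from the peak — single-peaked.
Ballot type 2: ranking walks positions 3-1-2; Park is ranked above Ferraro even though Ferraro lies between Park and the peak Kwan on the axis — preferences dip and rise again. Not single-peaked.
Ballot type 3 (peak Park at position 1): ranking walks positions 1-2-3, expanding outward from the peak — single-peaked.
Ballot type 2 violates single-peakedness, so the profile is not single-peaked on this axis.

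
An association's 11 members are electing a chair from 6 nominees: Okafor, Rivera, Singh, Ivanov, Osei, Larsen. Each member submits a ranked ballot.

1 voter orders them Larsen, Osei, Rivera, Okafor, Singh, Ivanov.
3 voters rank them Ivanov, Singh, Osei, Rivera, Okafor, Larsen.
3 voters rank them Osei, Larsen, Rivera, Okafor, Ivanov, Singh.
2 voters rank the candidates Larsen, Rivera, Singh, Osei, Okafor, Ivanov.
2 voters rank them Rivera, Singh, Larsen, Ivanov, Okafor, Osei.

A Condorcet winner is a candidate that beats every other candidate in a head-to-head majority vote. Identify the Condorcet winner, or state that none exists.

none

Pairwise majorities:
Okafor–Rivera: Rivera 11–0.
Okafor vs Singh: Singh, 7–4.
Okafor vs Ivanov: Okafor, 6–5.
Okafor vs Osei: Osei, 9–2.
Okafor vs Larsen: Larsen, 8–3.
Rivera vs Singh: Rivera, 8–3.
Rivera–Ivanov: Rivera 8–3.
Rivera–Osei: Osei 7–4.
Rivera vs Larsen: Larsen wins 6–5.
Singh vs Ivanov: Ivanov wins 6–5.
Singh vs Osei: Singh wins 7–4.
Singh–Larsen: Larsen 6–5.
Ivanov vs Osei: Osei wins 6–5.
Ivanov vs Larsen: Larsen, 8–3.
Osei vs Larsen: Osei, 6–5.
No candidate is unbeaten: Okafor loses to Rivera; Rivera loses to Osei; Singh loses to Rivera; Ivanov loses to Okafor; Osei loses to Singh; Larsen loses to Osei. In particular Okafor → Ivanov → Singh → Okafor is a majority cycle — no Condorcet winner exists.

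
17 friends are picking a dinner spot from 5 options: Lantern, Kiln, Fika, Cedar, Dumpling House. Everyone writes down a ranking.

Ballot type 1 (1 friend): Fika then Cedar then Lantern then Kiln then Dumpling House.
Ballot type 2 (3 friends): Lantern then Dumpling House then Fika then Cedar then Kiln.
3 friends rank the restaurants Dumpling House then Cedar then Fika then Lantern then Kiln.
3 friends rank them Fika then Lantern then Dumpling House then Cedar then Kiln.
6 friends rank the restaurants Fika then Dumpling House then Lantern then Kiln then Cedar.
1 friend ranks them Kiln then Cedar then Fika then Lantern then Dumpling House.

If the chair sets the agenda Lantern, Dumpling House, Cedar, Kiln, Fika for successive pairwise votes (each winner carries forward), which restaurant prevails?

Fika

Round 1: Lantern vs Dumpling House — 8–9, Dumpling House advances.
Round 2: Dumpling House vs Cedar — 15–2, Dumpling House advances.
Round 3: Dumpling House vs Kiln — 15–2, Dumpling House advances.
Round 4: Dumpling House vs Fika — 6–11, Fika advances.
Fika survives the agenda.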